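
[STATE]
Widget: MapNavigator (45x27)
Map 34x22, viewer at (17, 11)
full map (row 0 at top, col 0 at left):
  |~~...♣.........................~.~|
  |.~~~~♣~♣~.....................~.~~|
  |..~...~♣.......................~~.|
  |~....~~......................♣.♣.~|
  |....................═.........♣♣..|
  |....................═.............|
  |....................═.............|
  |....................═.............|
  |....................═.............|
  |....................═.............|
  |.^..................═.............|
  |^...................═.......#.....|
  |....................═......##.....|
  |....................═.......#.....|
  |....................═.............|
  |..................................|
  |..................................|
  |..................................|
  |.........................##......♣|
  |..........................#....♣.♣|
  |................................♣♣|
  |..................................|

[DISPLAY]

                                             
                                             
     ~~...♣.........................~.~      
     .~~~~♣~♣~.....................~.~~      
     ..~...~♣.......................~~.      
     ~....~~......................♣.♣.~      
     ....................═.........♣♣..      
     ....................═.............      
     ....................═.............      
     ....................═.............      
     ....................═.............      
     ....................═.............      
     .^..................═.............      
     ^................@..═.......#.....      
     ....................═......##.....      
     ....................═.......#.....      
     ....................═.............      
     ..................................      
     ..................................      
     ..................................      
     .........................##......♣      
     ..........................#....♣.♣      
     ................................♣♣      
     ..................................      
                                             
                                             
                                             


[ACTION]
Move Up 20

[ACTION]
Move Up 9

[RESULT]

                                             
                                             
                                             
                                             
                                             
                                             
                                             
                                             
                                             
                                             
                                             
                                             
                                             
     ~~...♣...........@.............~.~      
     .~~~~♣~♣~.....................~.~~      
     ..~...~♣.......................~~.      
     ~....~~......................♣.♣.~      
     ....................═.........♣♣..      
     ....................═.............      
     ....................═.............      
     ....................═.............      
     ....................═.............      
     ....................═.............      
     .^..................═.............      
     ^...................═.......#.....      
     ....................═......##.....      
     ....................═.......#.....      


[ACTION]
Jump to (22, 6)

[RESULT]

                                             
                                             
                                             
                                             
                                             
                                             
                                             
~~...♣.........................~.~           
.~~~~♣~♣~.....................~.~~           
..~...~♣.......................~~.           
~....~~......................♣.♣.~           
....................═.........♣♣..           
....................═.............           
....................═.@...........           
....................═.............           
....................═.............           
....................═.............           
.^..................═.............           
^...................═.......#.....           
....................═......##.....           
....................═.......#.....           
....................═.............           
..................................           
..................................           
..................................           
.........................##......♣           
..........................#....♣.♣           


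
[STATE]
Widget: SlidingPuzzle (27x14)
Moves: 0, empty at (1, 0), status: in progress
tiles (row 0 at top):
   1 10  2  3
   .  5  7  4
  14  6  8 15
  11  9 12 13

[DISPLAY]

┌────┬────┬────┬────┐      
│  1 │ 10 │  2 │  3 │      
├────┼────┼────┼────┤      
│    │  5 │  7 │  4 │      
├────┼────┼────┼────┤      
│ 14 │  6 │  8 │ 15 │      
├────┼────┼────┼────┤      
│ 11 │  9 │ 12 │ 13 │      
└────┴────┴────┴────┘      
Moves: 0                   
                           
                           
                           
                           


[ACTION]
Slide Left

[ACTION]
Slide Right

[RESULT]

┌────┬────┬────┬────┐      
│  1 │ 10 │  2 │  3 │      
├────┼────┼────┼────┤      
│    │  5 │  7 │  4 │      
├────┼────┼────┼────┤      
│ 14 │  6 │  8 │ 15 │      
├────┼────┼────┼────┤      
│ 11 │  9 │ 12 │ 13 │      
└────┴────┴────┴────┘      
Moves: 2                   
                           
                           
                           
                           


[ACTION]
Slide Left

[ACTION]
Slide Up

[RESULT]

┌────┬────┬────┬────┐      
│  1 │ 10 │  2 │  3 │      
├────┼────┼────┼────┤      
│  5 │  6 │  7 │  4 │      
├────┼────┼────┼────┤      
│ 14 │    │  8 │ 15 │      
├────┼────┼────┼────┤      
│ 11 │  9 │ 12 │ 13 │      
└────┴────┴────┴────┘      
Moves: 4                   
                           
                           
                           
                           


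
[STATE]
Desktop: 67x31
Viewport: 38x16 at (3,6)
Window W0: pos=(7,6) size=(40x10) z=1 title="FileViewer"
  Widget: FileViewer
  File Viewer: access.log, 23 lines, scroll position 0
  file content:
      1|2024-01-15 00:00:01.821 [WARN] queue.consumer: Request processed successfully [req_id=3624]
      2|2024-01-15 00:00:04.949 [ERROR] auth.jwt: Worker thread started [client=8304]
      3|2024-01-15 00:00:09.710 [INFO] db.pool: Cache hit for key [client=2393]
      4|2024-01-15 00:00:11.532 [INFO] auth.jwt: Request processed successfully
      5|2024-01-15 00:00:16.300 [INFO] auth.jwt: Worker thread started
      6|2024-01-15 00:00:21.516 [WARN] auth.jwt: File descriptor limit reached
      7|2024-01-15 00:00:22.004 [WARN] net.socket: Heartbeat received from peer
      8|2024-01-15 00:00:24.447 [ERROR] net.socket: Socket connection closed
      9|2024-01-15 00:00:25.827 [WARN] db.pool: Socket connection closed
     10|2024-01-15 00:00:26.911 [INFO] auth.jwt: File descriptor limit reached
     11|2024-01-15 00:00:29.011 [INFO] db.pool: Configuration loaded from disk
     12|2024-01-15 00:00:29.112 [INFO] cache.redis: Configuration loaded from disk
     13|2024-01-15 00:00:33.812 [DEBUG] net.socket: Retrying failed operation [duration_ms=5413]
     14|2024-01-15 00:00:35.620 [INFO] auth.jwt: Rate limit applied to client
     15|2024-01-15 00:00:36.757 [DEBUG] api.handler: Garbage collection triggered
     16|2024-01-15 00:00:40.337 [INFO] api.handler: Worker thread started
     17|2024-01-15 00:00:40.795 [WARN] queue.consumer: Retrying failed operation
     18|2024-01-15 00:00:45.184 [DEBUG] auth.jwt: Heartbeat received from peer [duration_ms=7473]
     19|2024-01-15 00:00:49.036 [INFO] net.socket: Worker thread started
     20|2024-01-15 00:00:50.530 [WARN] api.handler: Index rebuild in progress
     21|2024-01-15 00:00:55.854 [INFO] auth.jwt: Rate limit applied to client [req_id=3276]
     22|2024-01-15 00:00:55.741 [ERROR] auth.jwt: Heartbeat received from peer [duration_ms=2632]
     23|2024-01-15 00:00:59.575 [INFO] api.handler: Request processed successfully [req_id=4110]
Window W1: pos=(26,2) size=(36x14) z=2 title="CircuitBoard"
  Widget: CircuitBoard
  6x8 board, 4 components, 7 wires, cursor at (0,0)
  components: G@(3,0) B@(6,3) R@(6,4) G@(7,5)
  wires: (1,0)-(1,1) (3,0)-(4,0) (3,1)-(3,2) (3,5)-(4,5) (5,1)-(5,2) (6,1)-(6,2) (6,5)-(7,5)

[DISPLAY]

    ┏━━━━━━━━━━━━━━━━━━┃0  [.]        
    ┃ FileViewer       ┃              
    ┠──────────────────┃1   · ─ ·     
    ┃2024-01-15 00:00:0┃              
    ┃2024-01-15 00:00:0┃2             
    ┃2024-01-15 00:00:0┃              
    ┃2024-01-15 00:00:1┃3   G   · ─ · 
    ┃2024-01-15 00:00:1┃    │         
    ┃2024-01-15 00:00:2┃4   ·         
    ┗━━━━━━━━━━━━━━━━━━┗━━━━━━━━━━━━━━
                                      
                                      
                                      
                                      
                                      
                                      


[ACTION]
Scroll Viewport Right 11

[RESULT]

━━━━━━━━━━━━┃0  [.]                   
iewer       ┃                         
────────────┃1   · ─ ·                
1-15 00:00:0┃                         
1-15 00:00:0┃2                        
1-15 00:00:0┃                         
1-15 00:00:1┃3   G   · ─ ·           ·
1-15 00:00:1┃    │                   │
1-15 00:00:2┃4   ·                   ·
━━━━━━━━━━━━┗━━━━━━━━━━━━━━━━━━━━━━━━━
                                      
                                      
                                      
                                      
                                      
                                      


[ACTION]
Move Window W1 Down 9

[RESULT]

━━━━━━━━━━━━━━━━━━━━━━━━━━━━━━━━┓     
iewer                           ┃     
────────────────────────────────┨     
1-15 00:00:01.821 [WARN] queue.▲┃     
1-15 00:00:04.949 [ERROR] auth.█┃     
1-15 00:00:0┏━━━━━━━━━━━━━━━━━━━━━━━━━
1-15 00:00:1┃ CircuitBoard            
1-15 00:00:1┠─────────────────────────
1-15 00:00:2┃   0 1 2 3 4 5           
━━━━━━━━━━━━┃0  [.]                   
            ┃                         
            ┃1   · ─ ·                
            ┃                         
            ┃2                        
            ┃                         
            ┃3   G   · ─ ·           ·


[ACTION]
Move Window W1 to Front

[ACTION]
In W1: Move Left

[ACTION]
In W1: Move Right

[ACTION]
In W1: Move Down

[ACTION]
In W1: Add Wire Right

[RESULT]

━━━━━━━━━━━━━━━━━━━━━━━━━━━━━━━━┓     
iewer                           ┃     
────────────────────────────────┨     
1-15 00:00:01.821 [WARN] queue.▲┃     
1-15 00:00:04.949 [ERROR] auth.█┃     
1-15 00:00:0┏━━━━━━━━━━━━━━━━━━━━━━━━━
1-15 00:00:1┃ CircuitBoard            
1-15 00:00:1┠─────────────────────────
1-15 00:00:2┃   0 1 2 3 4 5           
━━━━━━━━━━━━┃0                        
            ┃                         
            ┃1   · ─[.]─ ·            
            ┃                         
            ┃2                        
            ┃                         
            ┃3   G   · ─ ·           ·


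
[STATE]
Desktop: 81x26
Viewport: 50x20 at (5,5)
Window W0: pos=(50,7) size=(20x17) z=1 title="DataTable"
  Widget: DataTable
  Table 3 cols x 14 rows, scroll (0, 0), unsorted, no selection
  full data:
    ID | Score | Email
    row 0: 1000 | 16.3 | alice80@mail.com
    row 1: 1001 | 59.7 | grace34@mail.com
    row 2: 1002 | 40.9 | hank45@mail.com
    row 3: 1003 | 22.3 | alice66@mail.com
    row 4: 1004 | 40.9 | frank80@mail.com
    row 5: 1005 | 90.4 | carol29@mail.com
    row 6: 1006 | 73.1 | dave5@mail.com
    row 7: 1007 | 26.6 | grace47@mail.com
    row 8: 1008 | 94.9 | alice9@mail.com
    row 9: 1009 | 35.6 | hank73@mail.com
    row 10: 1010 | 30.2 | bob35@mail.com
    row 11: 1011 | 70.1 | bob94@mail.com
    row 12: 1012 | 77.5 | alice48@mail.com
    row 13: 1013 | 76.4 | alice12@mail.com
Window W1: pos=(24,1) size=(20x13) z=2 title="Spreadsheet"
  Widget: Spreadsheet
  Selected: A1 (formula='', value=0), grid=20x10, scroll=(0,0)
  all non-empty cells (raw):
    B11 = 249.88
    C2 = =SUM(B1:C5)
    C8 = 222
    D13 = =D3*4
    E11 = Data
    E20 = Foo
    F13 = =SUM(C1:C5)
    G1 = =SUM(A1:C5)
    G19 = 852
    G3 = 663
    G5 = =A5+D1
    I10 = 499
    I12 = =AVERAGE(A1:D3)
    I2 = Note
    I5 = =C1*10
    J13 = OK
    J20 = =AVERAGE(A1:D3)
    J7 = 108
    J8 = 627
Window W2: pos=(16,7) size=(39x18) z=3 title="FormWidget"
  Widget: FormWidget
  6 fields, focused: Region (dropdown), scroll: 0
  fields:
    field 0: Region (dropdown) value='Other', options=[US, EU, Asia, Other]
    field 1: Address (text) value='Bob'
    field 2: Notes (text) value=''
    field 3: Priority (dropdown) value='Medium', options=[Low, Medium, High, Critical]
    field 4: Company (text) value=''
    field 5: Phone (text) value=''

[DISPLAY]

                   ┃       A       B  ┃           
                   ┃------------------┃           
           ┏━━━━━━━━━━━━━━━━━━━━━━━━━━━━━━━━━━━━━┓
           ┃ FormWidget                          ┃
           ┠─────────────────────────────────────┨
           ┃> Region:     [Other               ▼]┃
           ┃  Address:    [Bob                  ]┃
           ┃  Notes:      [                     ]┃
           ┃  Priority:   [Medium              ▼]┃
           ┃  Company:    [                     ]┃
           ┃  Phone:      [                     ]┃
           ┃                                     ┃
           ┃                                     ┃
           ┃                                     ┃
           ┃                                     ┃
           ┃                                     ┃
           ┃                                     ┃
           ┃                                     ┃
           ┃                                     ┃
           ┗━━━━━━━━━━━━━━━━━━━━━━━━━━━━━━━━━━━━━┛


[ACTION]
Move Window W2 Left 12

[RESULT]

                   ┃       A       B  ┃           
                   ┃------------------┃           
━━━━━━━━━━━━━━━━━━━━━━━━━━━━━━━━━━━━━┓┃      ┏━━━━
 FormWidget                          ┃┃      ┃ Dat
─────────────────────────────────────┨┃      ┠────
> Region:     [Other               ▼]┃┃      ┃ID  
  Address:    [Bob                  ]┃┃      ┃────
  Notes:      [                     ]┃┃      ┃1000
  Priority:   [Medium              ▼]┃┛      ┃1001
  Company:    [                     ]┃       ┃1002
  Phone:      [                     ]┃       ┃1003
                                     ┃       ┃1004
                                     ┃       ┃1005
                                     ┃       ┃1006
                                     ┃       ┃1007
                                     ┃       ┃1008
                                     ┃       ┃1009
                                     ┃       ┃1010
                                     ┃       ┗━━━━
━━━━━━━━━━━━━━━━━━━━━━━━━━━━━━━━━━━━━┛            


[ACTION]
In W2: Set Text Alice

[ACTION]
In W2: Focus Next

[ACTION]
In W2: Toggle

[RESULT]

                   ┃       A       B  ┃           
                   ┃------------------┃           
━━━━━━━━━━━━━━━━━━━━━━━━━━━━━━━━━━━━━┓┃      ┏━━━━
 FormWidget                          ┃┃      ┃ Dat
─────────────────────────────────────┨┃      ┠────
  Region:     [Other               ▼]┃┃      ┃ID  
> Address:    [Bob                  ]┃┃      ┃────
  Notes:      [                     ]┃┃      ┃1000
  Priority:   [Medium              ▼]┃┛      ┃1001
  Company:    [                     ]┃       ┃1002
  Phone:      [                     ]┃       ┃1003
                                     ┃       ┃1004
                                     ┃       ┃1005
                                     ┃       ┃1006
                                     ┃       ┃1007
                                     ┃       ┃1008
                                     ┃       ┃1009
                                     ┃       ┃1010
                                     ┃       ┗━━━━
━━━━━━━━━━━━━━━━━━━━━━━━━━━━━━━━━━━━━┛            


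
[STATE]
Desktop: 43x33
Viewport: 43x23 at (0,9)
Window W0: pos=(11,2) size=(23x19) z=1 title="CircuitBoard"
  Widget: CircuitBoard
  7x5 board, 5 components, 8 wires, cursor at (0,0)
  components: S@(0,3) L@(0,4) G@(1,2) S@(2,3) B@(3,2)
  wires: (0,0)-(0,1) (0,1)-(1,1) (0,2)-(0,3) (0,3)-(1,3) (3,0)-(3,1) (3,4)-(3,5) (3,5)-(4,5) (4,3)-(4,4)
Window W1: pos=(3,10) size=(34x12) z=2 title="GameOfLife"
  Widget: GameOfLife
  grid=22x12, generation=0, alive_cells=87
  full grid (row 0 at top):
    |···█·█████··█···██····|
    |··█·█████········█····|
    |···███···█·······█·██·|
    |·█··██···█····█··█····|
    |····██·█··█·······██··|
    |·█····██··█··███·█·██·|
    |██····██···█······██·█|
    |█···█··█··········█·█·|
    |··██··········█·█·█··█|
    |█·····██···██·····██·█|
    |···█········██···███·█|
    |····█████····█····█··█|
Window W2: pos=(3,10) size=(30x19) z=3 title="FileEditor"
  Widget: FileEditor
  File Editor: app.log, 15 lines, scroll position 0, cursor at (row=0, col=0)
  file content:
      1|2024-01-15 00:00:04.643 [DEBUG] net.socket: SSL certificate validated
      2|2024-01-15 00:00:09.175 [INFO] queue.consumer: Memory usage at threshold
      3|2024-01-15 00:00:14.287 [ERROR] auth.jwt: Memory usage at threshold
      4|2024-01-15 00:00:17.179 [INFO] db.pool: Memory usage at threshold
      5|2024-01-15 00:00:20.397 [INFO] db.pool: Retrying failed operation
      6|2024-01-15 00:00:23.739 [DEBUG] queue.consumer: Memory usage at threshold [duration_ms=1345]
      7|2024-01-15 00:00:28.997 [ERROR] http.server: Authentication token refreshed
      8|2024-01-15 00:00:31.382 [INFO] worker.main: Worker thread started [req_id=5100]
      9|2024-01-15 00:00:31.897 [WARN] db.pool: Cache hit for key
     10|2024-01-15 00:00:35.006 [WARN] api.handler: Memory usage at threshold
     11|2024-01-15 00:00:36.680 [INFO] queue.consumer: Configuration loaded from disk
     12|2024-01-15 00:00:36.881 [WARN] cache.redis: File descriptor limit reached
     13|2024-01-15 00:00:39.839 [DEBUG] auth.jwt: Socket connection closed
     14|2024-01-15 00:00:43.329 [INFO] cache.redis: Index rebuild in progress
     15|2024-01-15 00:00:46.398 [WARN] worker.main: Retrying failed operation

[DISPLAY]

           ┃                     ┃         
   ┏━━━━━━━━━━━━━━━━━━━━━━━━━━━━┓━━━┓      
   ┃ FileEditor                 ┃   ┃      
   ┠────────────────────────────┨───┨      
   ┃█024-01-15 00:00:04.643 [DE▲┃   ┃      
   ┃2024-01-15 00:00:09.175 [IN█┃   ┃      
   ┃2024-01-15 00:00:14.287 [ER░┃   ┃      
   ┃2024-01-15 00:00:17.179 [IN░┃   ┃      
   ┃2024-01-15 00:00:20.397 [IN░┃   ┃      
   ┃2024-01-15 00:00:23.739 [DE░┃   ┃      
   ┃2024-01-15 00:00:28.997 [ER░┃   ┃      
   ┃2024-01-15 00:00:31.382 [IN░┃   ┃      
   ┃2024-01-15 00:00:31.897 [WA░┃━━━┛      
   ┃2024-01-15 00:00:35.006 [WA░┃          
   ┃2024-01-15 00:00:36.680 [IN░┃          
   ┃2024-01-15 00:00:36.881 [WA░┃          
   ┃2024-01-15 00:00:39.839 [DE░┃          
   ┃2024-01-15 00:00:43.329 [IN░┃          
   ┃2024-01-15 00:00:46.398 [WA▼┃          
   ┗━━━━━━━━━━━━━━━━━━━━━━━━━━━━┛          
                                           
                                           
                                           


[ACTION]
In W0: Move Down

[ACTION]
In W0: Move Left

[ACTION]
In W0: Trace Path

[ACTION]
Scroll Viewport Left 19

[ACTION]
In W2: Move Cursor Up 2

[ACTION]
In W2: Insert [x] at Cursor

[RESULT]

           ┃                     ┃         
   ┏━━━━━━━━━━━━━━━━━━━━━━━━━━━━┓━━━┓      
   ┃ FileEditor                 ┃   ┃      
   ┠────────────────────────────┨───┨      
   ┃x█024-01-15 00:00:04.643 [D▲┃   ┃      
   ┃2024-01-15 00:00:09.175 [IN█┃   ┃      
   ┃2024-01-15 00:00:14.287 [ER░┃   ┃      
   ┃2024-01-15 00:00:17.179 [IN░┃   ┃      
   ┃2024-01-15 00:00:20.397 [IN░┃   ┃      
   ┃2024-01-15 00:00:23.739 [DE░┃   ┃      
   ┃2024-01-15 00:00:28.997 [ER░┃   ┃      
   ┃2024-01-15 00:00:31.382 [IN░┃   ┃      
   ┃2024-01-15 00:00:31.897 [WA░┃━━━┛      
   ┃2024-01-15 00:00:35.006 [WA░┃          
   ┃2024-01-15 00:00:36.680 [IN░┃          
   ┃2024-01-15 00:00:36.881 [WA░┃          
   ┃2024-01-15 00:00:39.839 [DE░┃          
   ┃2024-01-15 00:00:43.329 [IN░┃          
   ┃2024-01-15 00:00:46.398 [WA▼┃          
   ┗━━━━━━━━━━━━━━━━━━━━━━━━━━━━┛          
                                           
                                           
                                           


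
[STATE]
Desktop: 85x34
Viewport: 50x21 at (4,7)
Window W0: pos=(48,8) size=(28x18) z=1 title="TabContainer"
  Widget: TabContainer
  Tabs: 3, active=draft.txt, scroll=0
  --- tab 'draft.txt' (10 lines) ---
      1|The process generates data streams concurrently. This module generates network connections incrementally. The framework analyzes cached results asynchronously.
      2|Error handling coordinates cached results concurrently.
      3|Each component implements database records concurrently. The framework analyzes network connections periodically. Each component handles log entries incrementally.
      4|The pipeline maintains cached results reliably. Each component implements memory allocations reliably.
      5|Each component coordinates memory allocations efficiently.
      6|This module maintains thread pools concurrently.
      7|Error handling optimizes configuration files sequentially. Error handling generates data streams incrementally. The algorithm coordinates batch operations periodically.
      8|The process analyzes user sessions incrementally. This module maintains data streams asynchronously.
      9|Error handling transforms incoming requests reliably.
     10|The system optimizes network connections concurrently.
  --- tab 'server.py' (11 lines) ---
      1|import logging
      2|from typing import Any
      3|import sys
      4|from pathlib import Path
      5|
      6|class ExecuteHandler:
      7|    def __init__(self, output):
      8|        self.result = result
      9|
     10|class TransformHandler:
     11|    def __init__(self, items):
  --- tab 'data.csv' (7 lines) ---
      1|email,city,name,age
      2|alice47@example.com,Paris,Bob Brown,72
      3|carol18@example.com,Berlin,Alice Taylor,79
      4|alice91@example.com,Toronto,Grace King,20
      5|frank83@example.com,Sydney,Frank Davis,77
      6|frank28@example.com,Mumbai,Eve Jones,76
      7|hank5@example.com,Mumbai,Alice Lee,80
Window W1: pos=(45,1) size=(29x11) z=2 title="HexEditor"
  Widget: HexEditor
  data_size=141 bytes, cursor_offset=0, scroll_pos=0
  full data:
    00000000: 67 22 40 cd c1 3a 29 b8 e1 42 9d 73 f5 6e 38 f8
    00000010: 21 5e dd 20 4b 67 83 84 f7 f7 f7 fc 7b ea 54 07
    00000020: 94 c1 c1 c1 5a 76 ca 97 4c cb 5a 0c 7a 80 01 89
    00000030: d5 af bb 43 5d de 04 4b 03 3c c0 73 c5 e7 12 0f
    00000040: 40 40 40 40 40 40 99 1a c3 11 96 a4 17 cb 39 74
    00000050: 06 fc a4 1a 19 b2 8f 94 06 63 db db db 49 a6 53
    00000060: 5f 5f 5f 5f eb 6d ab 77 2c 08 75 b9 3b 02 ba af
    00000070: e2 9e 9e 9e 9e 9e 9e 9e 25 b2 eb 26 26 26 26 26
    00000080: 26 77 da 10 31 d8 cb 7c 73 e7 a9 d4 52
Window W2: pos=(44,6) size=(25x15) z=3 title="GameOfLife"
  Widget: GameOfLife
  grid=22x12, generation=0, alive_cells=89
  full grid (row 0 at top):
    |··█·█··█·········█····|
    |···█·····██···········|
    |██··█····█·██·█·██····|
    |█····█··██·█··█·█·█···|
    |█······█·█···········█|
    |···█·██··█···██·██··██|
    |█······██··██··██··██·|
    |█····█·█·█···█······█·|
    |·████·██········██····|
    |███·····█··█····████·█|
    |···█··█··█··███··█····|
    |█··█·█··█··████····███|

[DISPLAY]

                                        ┃ GameOfLi
                                        ┠─────────
                                        ┃Gen: 0   
                                        ┃···█·····
                                        ┃██··█····
                                        ┃█····█··█
                                        ┃█······█·
                                        ┃···█·██··
                                        ┃█······██
                                        ┃█····█·█·
                                        ┃·████·██·
                                        ┃███·····█
                                        ┃···█··█··
                                        ┗━━━━━━━━━
                                            ┃Error
                                            ┃The s
                                            ┃     
                                            ┃     
                                            ┗━━━━━
                                                  
                                                  


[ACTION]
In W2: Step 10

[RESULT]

                                        ┃ GameOfLi
                                        ┠─────────
                                        ┃Gen: 10  
                                        ┃·██··██··
                                        ┃·········
                                        ┃·███·██··
                                        ┃···████··
                                        ┃······█··
                                        ┃·····█···
                                        ┃·█·······
                                        ┃·█·······
                                        ┃█·███····
                                        ┃·█···█···
                                        ┗━━━━━━━━━
                                            ┃Error
                                            ┃The s
                                            ┃     
                                            ┃     
                                            ┗━━━━━
                                                  
                                                  


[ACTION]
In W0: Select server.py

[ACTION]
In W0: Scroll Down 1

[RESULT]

                                        ┃ GameOfLi
                                        ┠─────────
                                        ┃Gen: 10  
                                        ┃·██··██··
                                        ┃·········
                                        ┃·███·██··
                                        ┃···████··
                                        ┃······█··
                                        ┃·····█···
                                        ┃·█·······
                                        ┃·█·······
                                        ┃█·███····
                                        ┃·█···█···
                                        ┗━━━━━━━━━
                                            ┃class
                                            ┃    d
                                            ┃     
                                            ┃     
                                            ┗━━━━━
                                                  
                                                  


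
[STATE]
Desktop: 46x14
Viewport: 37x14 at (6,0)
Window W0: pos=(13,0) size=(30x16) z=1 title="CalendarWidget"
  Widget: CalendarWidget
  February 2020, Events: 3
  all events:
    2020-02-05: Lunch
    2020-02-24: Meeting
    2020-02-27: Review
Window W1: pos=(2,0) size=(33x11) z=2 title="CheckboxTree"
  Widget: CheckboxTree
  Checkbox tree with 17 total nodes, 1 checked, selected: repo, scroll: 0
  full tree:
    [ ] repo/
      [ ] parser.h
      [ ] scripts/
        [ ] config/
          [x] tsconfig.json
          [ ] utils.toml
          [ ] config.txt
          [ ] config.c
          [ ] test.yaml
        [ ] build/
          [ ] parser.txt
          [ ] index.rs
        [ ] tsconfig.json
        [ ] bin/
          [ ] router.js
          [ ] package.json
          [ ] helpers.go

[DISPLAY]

━━━━━━━━━━━━━━━━━━━━━━━━━━━━┓━━━━━━━┓
eckboxTree                  ┃       ┃
────────────────────────────┨───────┨
] repo/                     ┃       ┃
[ ] parser.h                ┃       ┃
[-] scripts/                ┃       ┃
  [-] config/               ┃       ┃
    [x] tsconfig.json       ┃       ┃
    [ ] utils.toml          ┃       ┃
    [ ] config.txt          ┃       ┃
━━━━━━━━━━━━━━━━━━━━━━━━━━━━┛       ┃
       ┃                            ┃
       ┃                            ┃
       ┃                            ┃


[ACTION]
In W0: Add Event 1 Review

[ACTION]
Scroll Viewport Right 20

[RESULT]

━━━━━━━━━━━━━━━━━━━━━━━━━┓━━━━━━━┓   
boxTree                  ┃       ┃   
─────────────────────────┨───────┨   
epo/                     ┃       ┃   
 parser.h                ┃       ┃   
 scripts/                ┃       ┃   
-] config/               ┃       ┃   
 [x] tsconfig.json       ┃       ┃   
 [ ] utils.toml          ┃       ┃   
 [ ] config.txt          ┃       ┃   
━━━━━━━━━━━━━━━━━━━━━━━━━┛       ┃   
    ┃                            ┃   
    ┃                            ┃   
    ┃                            ┃   


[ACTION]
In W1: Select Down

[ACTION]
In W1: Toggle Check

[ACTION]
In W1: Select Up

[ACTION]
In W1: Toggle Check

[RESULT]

━━━━━━━━━━━━━━━━━━━━━━━━━┓━━━━━━━┓   
boxTree                  ┃       ┃   
─────────────────────────┨───────┨   
epo/                     ┃       ┃   
 parser.h                ┃       ┃   
 scripts/                ┃       ┃   
x] config/               ┃       ┃   
 [x] tsconfig.json       ┃       ┃   
 [x] utils.toml          ┃       ┃   
 [x] config.txt          ┃       ┃   
━━━━━━━━━━━━━━━━━━━━━━━━━┛       ┃   
    ┃                            ┃   
    ┃                            ┃   
    ┃                            ┃   


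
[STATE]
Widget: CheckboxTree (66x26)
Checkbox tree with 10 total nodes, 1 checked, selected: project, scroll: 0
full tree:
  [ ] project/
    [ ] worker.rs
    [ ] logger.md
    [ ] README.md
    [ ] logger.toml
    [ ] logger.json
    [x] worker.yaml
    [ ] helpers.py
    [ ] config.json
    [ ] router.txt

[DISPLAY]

>[-] project/                                                     
   [ ] worker.rs                                                  
   [ ] logger.md                                                  
   [ ] README.md                                                  
   [ ] logger.toml                                                
   [ ] logger.json                                                
   [x] worker.yaml                                                
   [ ] helpers.py                                                 
   [ ] config.json                                                
   [ ] router.txt                                                 
                                                                  
                                                                  
                                                                  
                                                                  
                                                                  
                                                                  
                                                                  
                                                                  
                                                                  
                                                                  
                                                                  
                                                                  
                                                                  
                                                                  
                                                                  
                                                                  


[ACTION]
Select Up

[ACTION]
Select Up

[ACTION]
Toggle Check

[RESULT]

>[x] project/                                                     
   [x] worker.rs                                                  
   [x] logger.md                                                  
   [x] README.md                                                  
   [x] logger.toml                                                
   [x] logger.json                                                
   [x] worker.yaml                                                
   [x] helpers.py                                                 
   [x] config.json                                                
   [x] router.txt                                                 
                                                                  
                                                                  
                                                                  
                                                                  
                                                                  
                                                                  
                                                                  
                                                                  
                                                                  
                                                                  
                                                                  
                                                                  
                                                                  
                                                                  
                                                                  
                                                                  


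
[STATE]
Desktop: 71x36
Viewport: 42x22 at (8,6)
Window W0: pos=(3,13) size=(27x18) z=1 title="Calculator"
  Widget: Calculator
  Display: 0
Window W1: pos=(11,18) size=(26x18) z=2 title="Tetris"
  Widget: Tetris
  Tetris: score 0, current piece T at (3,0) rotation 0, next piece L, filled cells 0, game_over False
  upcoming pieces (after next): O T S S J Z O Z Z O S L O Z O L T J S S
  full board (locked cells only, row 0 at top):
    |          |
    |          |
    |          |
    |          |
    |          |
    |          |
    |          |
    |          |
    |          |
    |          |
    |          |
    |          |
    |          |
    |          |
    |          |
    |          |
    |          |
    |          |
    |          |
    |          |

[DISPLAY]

                                          
                                          
                                          
                                          
                                          
                                          
                                          
━━━━━━━━━━━━━━━━━━━━━┓                    
culator              ┃                    
─────────────────────┨                    
                    0┃                    
┬───┬───┬───┐        ┃                    
│ 8┏━━━━━━━━━━━━━━━━━━━━━━━━┓             
┼──┃ Tetris                 ┃             
│ 5┠────────────────────────┨             
┼──┃          │Next:        ┃             
│ 2┃          │  ▒          ┃             
┼──┃          │▒▒▒          ┃             
│ .┃          │             ┃             
┼──┃          │             ┃             
│ M┃          │             ┃             
┴──┃          │Score:       ┃             


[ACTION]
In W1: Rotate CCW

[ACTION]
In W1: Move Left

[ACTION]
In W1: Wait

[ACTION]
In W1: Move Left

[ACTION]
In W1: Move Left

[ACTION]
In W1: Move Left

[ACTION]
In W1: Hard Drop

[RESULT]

                                          
                                          
                                          
                                          
                                          
                                          
                                          
━━━━━━━━━━━━━━━━━━━━━┓                    
culator              ┃                    
─────────────────────┨                    
                    0┃                    
┬───┬───┬───┐        ┃                    
│ 8┏━━━━━━━━━━━━━━━━━━━━━━━━┓             
┼──┃ Tetris                 ┃             
│ 5┠────────────────────────┨             
┼──┃          │Next:        ┃             
│ 2┃          │▓▓           ┃             
┼──┃          │▓▓           ┃             
│ .┃          │             ┃             
┼──┃          │             ┃             
│ M┃          │             ┃             
┴──┃          │Score:       ┃             
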